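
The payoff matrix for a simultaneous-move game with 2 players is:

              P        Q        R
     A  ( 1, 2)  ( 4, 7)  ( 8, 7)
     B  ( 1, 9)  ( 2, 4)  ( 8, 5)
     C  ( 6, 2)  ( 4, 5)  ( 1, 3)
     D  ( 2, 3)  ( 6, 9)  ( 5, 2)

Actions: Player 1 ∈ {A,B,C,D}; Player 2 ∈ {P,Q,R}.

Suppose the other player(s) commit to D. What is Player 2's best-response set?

u_2(P vs D) = 3
u_2(Q vs D) = 9
u_2(R vs D) = 2
max payoff 9 at {Q}

argmax u_2 = {Q}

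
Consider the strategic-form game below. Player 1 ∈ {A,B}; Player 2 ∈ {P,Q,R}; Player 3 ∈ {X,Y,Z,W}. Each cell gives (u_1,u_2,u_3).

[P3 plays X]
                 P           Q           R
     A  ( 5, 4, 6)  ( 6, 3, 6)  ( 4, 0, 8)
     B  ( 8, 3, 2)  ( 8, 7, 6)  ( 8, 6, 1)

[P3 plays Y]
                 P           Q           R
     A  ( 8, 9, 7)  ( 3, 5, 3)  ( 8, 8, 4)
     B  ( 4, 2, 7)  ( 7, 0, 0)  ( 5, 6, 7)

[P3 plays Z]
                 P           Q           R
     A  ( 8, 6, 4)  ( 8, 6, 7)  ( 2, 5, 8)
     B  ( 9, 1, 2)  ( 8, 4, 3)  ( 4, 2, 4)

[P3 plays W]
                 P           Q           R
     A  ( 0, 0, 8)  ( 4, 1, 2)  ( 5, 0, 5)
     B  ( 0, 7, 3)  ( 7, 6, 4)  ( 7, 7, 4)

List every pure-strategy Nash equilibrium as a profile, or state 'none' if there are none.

(A,P,X): not NE [P1→B gives 8>5; P3→W gives 8>6]
(A,P,Y): not NE [P3→W gives 8>7]
(A,P,Z): not NE [P1→B gives 9>8; P3→W gives 8>4]
(A,P,W): not NE [P2→Q gives 1>0]
(A,Q,X): not NE [P1→B gives 8>6; P2→P gives 4>3; P3→Z gives 7>6]
(A,Q,Y): not NE [P1→B gives 7>3; P2→P gives 9>5; P3→Z gives 7>3]
(A,Q,Z): NE
(A,Q,W): not NE [P1→B gives 7>4; P3→Z gives 7>2]
(A,R,X): not NE [P1→B gives 8>4; P2→P gives 4>0]
(A,R,Y): not NE [P2→P gives 9>8; P3→Z gives 8>4]
(A,R,Z): not NE [P1→B gives 4>2; P2→Q gives 6>5]
(A,R,W): not NE [P1→B gives 7>5; P2→Q gives 1>0; P3→Z gives 8>5]
(B,P,X): not NE [P2→Q gives 7>3; P3→Y gives 7>2]
(B,P,Y): not NE [P1→A gives 8>4; P2→R gives 6>2]
(B,P,Z): not NE [P2→Q gives 4>1; P3→Y gives 7>2]
(B,P,W): not NE [P3→Y gives 7>3]
(B,Q,X): NE
(B,Q,Y): not NE [P2→R gives 6>0; P3→X gives 6>0]
(B,Q,Z): not NE [P3→X gives 6>3]
(B,Q,W): not NE [P2→R gives 7>6; P3→X gives 6>4]
(B,R,X): not NE [P2→Q gives 7>6; P3→Y gives 7>1]
(B,R,Y): not NE [P1→A gives 8>5]
(B,R,Z): not NE [P2→Q gives 4>2; P3→Y gives 7>4]
(B,R,W): not NE [P3→Y gives 7>4]

PSNE = {(A,Q,Z), (B,Q,X)}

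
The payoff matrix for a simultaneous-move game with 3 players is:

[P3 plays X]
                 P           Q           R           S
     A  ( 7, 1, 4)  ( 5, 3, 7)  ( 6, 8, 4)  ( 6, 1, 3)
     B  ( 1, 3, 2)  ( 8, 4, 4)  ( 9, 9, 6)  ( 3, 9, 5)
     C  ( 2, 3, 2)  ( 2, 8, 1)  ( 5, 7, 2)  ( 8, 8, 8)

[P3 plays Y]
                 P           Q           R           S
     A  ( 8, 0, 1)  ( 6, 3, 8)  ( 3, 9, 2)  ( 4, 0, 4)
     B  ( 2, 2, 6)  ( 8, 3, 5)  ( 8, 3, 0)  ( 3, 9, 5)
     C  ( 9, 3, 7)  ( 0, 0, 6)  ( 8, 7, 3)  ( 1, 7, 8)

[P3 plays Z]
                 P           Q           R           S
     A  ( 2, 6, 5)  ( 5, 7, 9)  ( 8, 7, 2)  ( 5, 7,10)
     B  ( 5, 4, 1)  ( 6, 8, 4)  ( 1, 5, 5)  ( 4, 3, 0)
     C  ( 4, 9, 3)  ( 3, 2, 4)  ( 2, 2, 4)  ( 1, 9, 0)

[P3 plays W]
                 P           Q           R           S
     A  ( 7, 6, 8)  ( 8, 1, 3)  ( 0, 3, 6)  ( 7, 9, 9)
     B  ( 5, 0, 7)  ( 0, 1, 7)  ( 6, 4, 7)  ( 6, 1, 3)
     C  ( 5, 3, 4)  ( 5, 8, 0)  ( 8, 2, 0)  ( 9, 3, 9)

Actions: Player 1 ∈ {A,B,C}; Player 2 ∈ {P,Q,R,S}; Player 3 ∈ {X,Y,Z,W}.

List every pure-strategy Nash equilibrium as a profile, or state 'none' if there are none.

Nash profiles: (A,S,Z)

(A,P,X): not NE [P2→R gives 8>1; P3→W gives 8>4]
(A,P,Y): not NE [P1→C gives 9>8; P2→R gives 9>0; P3→W gives 8>1]
(A,P,Z): not NE [P1→B gives 5>2; P2→S gives 7>6; P3→W gives 8>5]
(A,P,W): not NE [P2→S gives 9>6]
(A,Q,X): not NE [P1→B gives 8>5; P2→R gives 8>3; P3→Z gives 9>7]
(A,Q,Y): not NE [P1→B gives 8>6; P2→R gives 9>3; P3→Z gives 9>8]
(A,Q,Z): not NE [P1→B gives 6>5]
(A,Q,W): not NE [P2→S gives 9>1; P3→Z gives 9>3]
(A,R,X): not NE [P1→B gives 9>6; P3→W gives 6>4]
(A,R,Y): not NE [P1→C gives 8>3; P3→W gives 6>2]
(A,R,Z): not NE [P3→W gives 6>2]
(A,R,W): not NE [P1→C gives 8>0; P2→S gives 9>3]
(A,S,X): not NE [P1→C gives 8>6; P2→R gives 8>1; P3→Z gives 10>3]
(A,S,Y): not NE [P2→R gives 9>0; P3→Z gives 10>4]
(A,S,Z): NE
(A,S,W): not NE [P1→C gives 9>7; P3→Z gives 10>9]
(B,P,X): not NE [P1→A gives 7>1; P2→S gives 9>3; P3→W gives 7>2]
(B,P,Y): not NE [P1→C gives 9>2; P2→S gives 9>2; P3→W gives 7>6]
(B,P,Z): not NE [P2→Q gives 8>4; P3→W gives 7>1]
(B,P,W): not NE [P1→A gives 7>5; P2→R gives 4>0]
(B,Q,X): not NE [P2→S gives 9>4; P3→W gives 7>4]
(B,Q,Y): not NE [P2→S gives 9>3; P3→W gives 7>5]
(B,Q,Z): not NE [P3→W gives 7>4]
(B,Q,W): not NE [P1→A gives 8>0; P2→R gives 4>1]
(B,R,X): not NE [P3→W gives 7>6]
(B,R,Y): not NE [P2→S gives 9>3; P3→W gives 7>0]
(B,R,Z): not NE [P1→A gives 8>1; P2→Q gives 8>5; P3→W gives 7>5]
(B,R,W): not NE [P1→C gives 8>6]
(B,S,X): not NE [P1→C gives 8>3]
(B,S,Y): not NE [P1→A gives 4>3]
(B,S,Z): not NE [P1→A gives 5>4; P2→Q gives 8>3; P3→Y gives 5>0]
(B,S,W): not NE [P1→C gives 9>6; P2→R gives 4>1; P3→Y gives 5>3]
(C,P,X): not NE [P1→A gives 7>2; P2→S gives 8>3; P3→Y gives 7>2]
(C,P,Y): not NE [P2→S gives 7>3]
(C,P,Z): not NE [P1→B gives 5>4; P3→Y gives 7>3]
(C,P,W): not NE [P1→A gives 7>5; P2→Q gives 8>3; P3→Y gives 7>4]
(C,Q,X): not NE [P1→B gives 8>2; P3→Y gives 6>1]
(C,Q,Y): not NE [P1→B gives 8>0; P2→S gives 7>0]
(C,Q,Z): not NE [P1→B gives 6>3; P2→S gives 9>2; P3→Y gives 6>4]
(C,Q,W): not NE [P1→A gives 8>5; P3→Y gives 6>0]
(C,R,X): not NE [P1→B gives 9>5; P2→S gives 8>7; P3→Z gives 4>2]
(C,R,Y): not NE [P3→Z gives 4>3]
(C,R,Z): not NE [P1→A gives 8>2; P2→S gives 9>2]
(C,R,W): not NE [P2→Q gives 8>2; P3→Z gives 4>0]
(C,S,X): not NE [P3→W gives 9>8]
(C,S,Y): not NE [P1→A gives 4>1; P3→W gives 9>8]
(C,S,Z): not NE [P1→A gives 5>1; P3→W gives 9>0]
(C,S,W): not NE [P2→Q gives 8>3]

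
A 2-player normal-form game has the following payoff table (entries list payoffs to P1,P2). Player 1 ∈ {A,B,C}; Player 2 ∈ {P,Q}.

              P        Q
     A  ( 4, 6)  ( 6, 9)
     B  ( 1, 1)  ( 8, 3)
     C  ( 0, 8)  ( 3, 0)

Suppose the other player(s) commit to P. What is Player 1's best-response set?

P1 best: {A}

u_1(A vs P) = 4
u_1(B vs P) = 1
u_1(C vs P) = 0
max payoff 4 at {A}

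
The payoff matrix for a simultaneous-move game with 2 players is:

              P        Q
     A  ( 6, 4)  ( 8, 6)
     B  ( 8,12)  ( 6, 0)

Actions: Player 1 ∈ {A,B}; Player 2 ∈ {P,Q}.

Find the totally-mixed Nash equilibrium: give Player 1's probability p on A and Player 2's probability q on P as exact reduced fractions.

P1 indiff ⇒ q·6+(1-q)·8 = q·8+(1-q)·6 ⇒ q(-2) = (1-q)(-2) ⇒ q = 1/2
P2 indiff ⇒ p·4+(1-p)·12 = p·6+(1-p)·0 ⇒ p(-2) = (1-p)(-12) ⇒ p = 6/7

(p,q) = (6/7, 1/2)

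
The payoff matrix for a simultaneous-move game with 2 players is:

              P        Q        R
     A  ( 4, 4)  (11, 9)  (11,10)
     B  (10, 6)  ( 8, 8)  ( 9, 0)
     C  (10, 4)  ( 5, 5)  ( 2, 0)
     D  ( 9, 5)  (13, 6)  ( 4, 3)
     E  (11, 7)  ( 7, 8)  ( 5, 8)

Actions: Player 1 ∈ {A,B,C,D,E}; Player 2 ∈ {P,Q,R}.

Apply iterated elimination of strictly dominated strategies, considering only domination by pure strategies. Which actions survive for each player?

IESDS → P1:{A,D} P2:{Q,R}

P1 drop C (E beats it: P:11>10 Q:7>5 R:5>2)
P2 drop P (Q beats it: A:9>4 B:8>6 D:6>5 E:8>7)
P1 drop B (A beats it: Q:11>8 R:11>9)
P1 drop E (A beats it: Q:11>7 R:11>5)
P1→{A,D} P2→{Q,R}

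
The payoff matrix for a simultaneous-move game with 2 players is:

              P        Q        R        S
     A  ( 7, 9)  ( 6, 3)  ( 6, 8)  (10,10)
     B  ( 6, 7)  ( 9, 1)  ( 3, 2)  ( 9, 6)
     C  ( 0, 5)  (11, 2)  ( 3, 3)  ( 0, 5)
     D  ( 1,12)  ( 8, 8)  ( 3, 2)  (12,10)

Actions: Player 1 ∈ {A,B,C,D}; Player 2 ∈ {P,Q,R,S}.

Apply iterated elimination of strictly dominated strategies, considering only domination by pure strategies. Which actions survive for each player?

P2 drop Q (P beats it: A:9>3 B:7>1 C:5>2 D:12>8)
P1 drop B (A beats it: P:7>6 R:6>3 S:10>9)
P1 drop C (A beats it: P:7>0 R:6>3 S:10>0)
P2 drop R (P beats it: A:9>8 D:12>2)
P1→{A,D} P2→{P,S}

Remaining: P1:{A,D} P2:{P,S}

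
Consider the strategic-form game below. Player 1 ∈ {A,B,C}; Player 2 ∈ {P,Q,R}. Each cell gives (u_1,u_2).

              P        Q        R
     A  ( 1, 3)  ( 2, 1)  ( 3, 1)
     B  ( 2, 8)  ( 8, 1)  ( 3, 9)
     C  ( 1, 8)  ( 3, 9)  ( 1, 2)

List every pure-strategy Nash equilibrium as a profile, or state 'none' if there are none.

PSNE = {(B,R)}

(A,P): not NE [P1→B gives 2>1]
(A,Q): not NE [P1→B gives 8>2; P2→P gives 3>1]
(A,R): not NE [P2→P gives 3>1]
(B,P): not NE [P2→R gives 9>8]
(B,Q): not NE [P2→R gives 9>1]
(B,R): NE
(C,P): not NE [P1→B gives 2>1; P2→Q gives 9>8]
(C,Q): not NE [P1→B gives 8>3]
(C,R): not NE [P1→B gives 3>1; P2→Q gives 9>2]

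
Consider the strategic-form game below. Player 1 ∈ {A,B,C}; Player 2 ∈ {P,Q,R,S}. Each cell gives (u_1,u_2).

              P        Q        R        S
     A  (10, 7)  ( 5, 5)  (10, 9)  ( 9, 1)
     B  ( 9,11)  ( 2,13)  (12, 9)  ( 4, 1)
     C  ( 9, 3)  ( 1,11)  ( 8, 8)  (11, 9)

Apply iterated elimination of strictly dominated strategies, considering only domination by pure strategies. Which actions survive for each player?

P2 drop S (Q beats it: A:5>1 B:13>1 C:11>9)
P1 drop C (A beats it: P:10>9 Q:5>1 R:10>8)
P1→{A,B} P2→{P,Q,R}

IESDS → P1:{A,B} P2:{P,Q,R}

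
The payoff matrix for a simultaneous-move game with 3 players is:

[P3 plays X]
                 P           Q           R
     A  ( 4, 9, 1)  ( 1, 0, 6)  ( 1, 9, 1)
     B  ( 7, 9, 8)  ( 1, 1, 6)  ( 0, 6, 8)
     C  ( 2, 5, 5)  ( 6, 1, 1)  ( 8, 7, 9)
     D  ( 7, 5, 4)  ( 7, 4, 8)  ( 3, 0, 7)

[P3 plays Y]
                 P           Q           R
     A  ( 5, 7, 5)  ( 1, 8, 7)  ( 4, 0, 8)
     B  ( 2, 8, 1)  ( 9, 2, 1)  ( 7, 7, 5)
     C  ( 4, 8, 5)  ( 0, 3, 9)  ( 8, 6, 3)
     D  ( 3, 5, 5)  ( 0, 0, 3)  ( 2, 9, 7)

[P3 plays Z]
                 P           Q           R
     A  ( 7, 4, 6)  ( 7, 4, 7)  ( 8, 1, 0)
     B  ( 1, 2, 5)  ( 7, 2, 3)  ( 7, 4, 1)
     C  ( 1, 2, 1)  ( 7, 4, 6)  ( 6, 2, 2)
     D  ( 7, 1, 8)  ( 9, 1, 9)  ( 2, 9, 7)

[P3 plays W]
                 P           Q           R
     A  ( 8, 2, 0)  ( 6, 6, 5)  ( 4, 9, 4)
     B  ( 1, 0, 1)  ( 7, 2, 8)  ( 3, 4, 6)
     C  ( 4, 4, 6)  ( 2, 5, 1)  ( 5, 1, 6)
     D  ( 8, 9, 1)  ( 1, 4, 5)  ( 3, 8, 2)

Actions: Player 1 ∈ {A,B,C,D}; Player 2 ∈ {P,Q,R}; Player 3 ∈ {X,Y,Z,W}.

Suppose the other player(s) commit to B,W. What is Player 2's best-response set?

u_2(P vs B,W) = 0
u_2(Q vs B,W) = 2
u_2(R vs B,W) = 4
max payoff 4 at {R}

P2 best: {R}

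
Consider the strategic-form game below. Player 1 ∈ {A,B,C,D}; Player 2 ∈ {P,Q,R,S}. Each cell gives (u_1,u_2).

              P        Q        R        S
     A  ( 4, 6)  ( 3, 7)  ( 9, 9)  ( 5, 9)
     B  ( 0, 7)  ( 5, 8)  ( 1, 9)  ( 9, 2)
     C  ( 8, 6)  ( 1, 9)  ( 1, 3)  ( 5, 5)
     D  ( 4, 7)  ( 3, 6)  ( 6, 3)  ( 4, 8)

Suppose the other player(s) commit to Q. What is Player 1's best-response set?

argmax u_1 = {B}

u_1(A vs Q) = 3
u_1(B vs Q) = 5
u_1(C vs Q) = 1
u_1(D vs Q) = 3
max payoff 5 at {B}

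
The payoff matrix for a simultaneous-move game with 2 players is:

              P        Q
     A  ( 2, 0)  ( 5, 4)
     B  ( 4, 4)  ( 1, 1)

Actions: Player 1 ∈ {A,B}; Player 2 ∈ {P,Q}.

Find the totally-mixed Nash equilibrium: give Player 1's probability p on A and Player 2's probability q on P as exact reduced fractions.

P1 indiff ⇒ q·2+(1-q)·5 = q·4+(1-q)·1 ⇒ q(-2) = (1-q)(-4) ⇒ q = 2/3
P2 indiff ⇒ p·0+(1-p)·4 = p·4+(1-p)·1 ⇒ p(-4) = (1-p)(-3) ⇒ p = 3/7

(p,q) = (3/7, 2/3)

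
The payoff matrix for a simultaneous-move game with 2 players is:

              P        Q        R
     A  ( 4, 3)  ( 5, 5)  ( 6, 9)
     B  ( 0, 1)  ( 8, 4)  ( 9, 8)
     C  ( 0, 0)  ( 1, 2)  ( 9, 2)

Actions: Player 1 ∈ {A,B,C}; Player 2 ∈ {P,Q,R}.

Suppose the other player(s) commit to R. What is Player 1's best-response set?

u_1(A vs R) = 6
u_1(B vs R) = 9
u_1(C vs R) = 9
max payoff 9 at {B,C}

P1 best: {B,C}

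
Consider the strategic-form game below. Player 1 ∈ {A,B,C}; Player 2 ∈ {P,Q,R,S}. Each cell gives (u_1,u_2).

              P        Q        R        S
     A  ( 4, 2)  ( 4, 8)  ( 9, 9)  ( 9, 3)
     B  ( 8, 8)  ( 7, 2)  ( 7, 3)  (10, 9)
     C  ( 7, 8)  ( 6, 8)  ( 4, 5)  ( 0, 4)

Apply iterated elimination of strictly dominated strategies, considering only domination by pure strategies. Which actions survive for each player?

P1 drop C (B beats it: P:8>7 Q:7>6 R:7>4 S:10>0)
P2 drop P (S beats it: A:3>2 B:9>8)
P2 drop Q (R beats it: A:9>8 B:3>2)
P1→{A,B} P2→{R,S}

Remaining: P1:{A,B} P2:{R,S}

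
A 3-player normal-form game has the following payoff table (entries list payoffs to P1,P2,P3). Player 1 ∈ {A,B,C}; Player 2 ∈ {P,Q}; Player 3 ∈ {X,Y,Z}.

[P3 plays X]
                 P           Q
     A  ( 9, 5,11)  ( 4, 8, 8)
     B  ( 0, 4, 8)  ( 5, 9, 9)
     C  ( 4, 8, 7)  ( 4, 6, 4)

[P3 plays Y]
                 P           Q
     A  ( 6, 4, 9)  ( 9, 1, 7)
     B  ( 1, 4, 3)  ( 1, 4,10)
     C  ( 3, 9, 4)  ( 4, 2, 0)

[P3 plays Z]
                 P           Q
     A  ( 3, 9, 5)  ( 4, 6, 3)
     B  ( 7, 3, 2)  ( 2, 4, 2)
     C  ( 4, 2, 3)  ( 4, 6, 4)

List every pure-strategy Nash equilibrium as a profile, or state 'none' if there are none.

PSNE = {(C,Q,Z)}

(A,P,X): not NE [P2→Q gives 8>5]
(A,P,Y): not NE [P3→X gives 11>9]
(A,P,Z): not NE [P1→B gives 7>3; P3→X gives 11>5]
(A,Q,X): not NE [P1→B gives 5>4]
(A,Q,Y): not NE [P2→P gives 4>1; P3→X gives 8>7]
(A,Q,Z): not NE [P2→P gives 9>6; P3→X gives 8>3]
(B,P,X): not NE [P1→A gives 9>0; P2→Q gives 9>4]
(B,P,Y): not NE [P1→A gives 6>1; P3→X gives 8>3]
(B,P,Z): not NE [P2→Q gives 4>3; P3→X gives 8>2]
(B,Q,X): not NE [P3→Y gives 10>9]
(B,Q,Y): not NE [P1→A gives 9>1]
(B,Q,Z): not NE [P1→C gives 4>2; P3→Y gives 10>2]
(C,P,X): not NE [P1→A gives 9>4]
(C,P,Y): not NE [P1→A gives 6>3; P3→X gives 7>4]
(C,P,Z): not NE [P1→B gives 7>4; P2→Q gives 6>2; P3→X gives 7>3]
(C,Q,X): not NE [P1→B gives 5>4; P2→P gives 8>6]
(C,Q,Y): not NE [P1→A gives 9>4; P2→P gives 9>2; P3→Z gives 4>0]
(C,Q,Z): NE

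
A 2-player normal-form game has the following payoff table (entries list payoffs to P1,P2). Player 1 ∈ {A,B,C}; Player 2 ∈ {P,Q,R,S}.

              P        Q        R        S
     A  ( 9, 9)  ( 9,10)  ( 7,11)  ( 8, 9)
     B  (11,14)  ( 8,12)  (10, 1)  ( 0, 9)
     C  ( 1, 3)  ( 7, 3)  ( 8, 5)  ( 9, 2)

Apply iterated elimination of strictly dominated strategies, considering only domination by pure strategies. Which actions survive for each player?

Survivors P1:{A,B} P2:{P,Q,R}

P2 drop S (Q beats it: A:10>9 B:12>9 C:3>2)
P1 drop C (B beats it: P:11>1 Q:8>7 R:10>8)
P1→{A,B} P2→{P,Q,R}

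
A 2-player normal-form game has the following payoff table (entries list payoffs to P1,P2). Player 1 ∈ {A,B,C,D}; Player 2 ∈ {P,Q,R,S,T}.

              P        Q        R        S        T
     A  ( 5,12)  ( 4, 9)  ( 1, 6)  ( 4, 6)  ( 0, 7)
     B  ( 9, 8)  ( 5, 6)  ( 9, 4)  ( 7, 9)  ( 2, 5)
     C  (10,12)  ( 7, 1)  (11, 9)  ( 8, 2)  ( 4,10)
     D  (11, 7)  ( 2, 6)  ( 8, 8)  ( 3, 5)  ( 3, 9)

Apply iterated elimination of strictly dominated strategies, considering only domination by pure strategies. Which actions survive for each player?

IESDS → P1:{C,D} P2:{P,T}

P1 drop A (B beats it: P:9>5 Q:5>4 R:9>1 S:7>4 T:2>0)
P1 drop B (C beats it: P:10>9 Q:7>5 R:11>9 S:8>7 T:4>2)
P2 drop Q (P beats it: C:12>1 D:7>6)
P2 drop R (T beats it: C:10>9 D:9>8)
P2 drop S (P beats it: C:12>2 D:7>5)
P1→{C,D} P2→{P,T}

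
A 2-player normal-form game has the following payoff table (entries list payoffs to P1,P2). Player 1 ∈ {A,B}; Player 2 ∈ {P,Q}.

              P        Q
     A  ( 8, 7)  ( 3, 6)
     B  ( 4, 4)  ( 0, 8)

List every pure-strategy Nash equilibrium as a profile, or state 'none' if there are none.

PSNE = {(A,P)}

(A,P): NE
(A,Q): not NE [P2→P gives 7>6]
(B,P): not NE [P1→A gives 8>4; P2→Q gives 8>4]
(B,Q): not NE [P1→A gives 3>0]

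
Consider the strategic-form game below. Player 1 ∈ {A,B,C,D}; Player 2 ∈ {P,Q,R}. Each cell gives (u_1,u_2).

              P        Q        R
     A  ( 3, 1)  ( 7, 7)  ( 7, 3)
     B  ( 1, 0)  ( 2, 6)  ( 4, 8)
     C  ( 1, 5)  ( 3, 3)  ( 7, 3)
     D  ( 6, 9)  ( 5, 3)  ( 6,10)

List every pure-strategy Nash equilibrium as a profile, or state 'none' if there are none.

PSNE = {(A,Q)}

(A,P): not NE [P1→D gives 6>3; P2→Q gives 7>1]
(A,Q): NE
(A,R): not NE [P2→Q gives 7>3]
(B,P): not NE [P1→D gives 6>1; P2→R gives 8>0]
(B,Q): not NE [P1→A gives 7>2; P2→R gives 8>6]
(B,R): not NE [P1→C gives 7>4]
(C,P): not NE [P1→D gives 6>1]
(C,Q): not NE [P1→A gives 7>3; P2→P gives 5>3]
(C,R): not NE [P2→P gives 5>3]
(D,P): not NE [P2→R gives 10>9]
(D,Q): not NE [P1→A gives 7>5; P2→R gives 10>3]
(D,R): not NE [P1→C gives 7>6]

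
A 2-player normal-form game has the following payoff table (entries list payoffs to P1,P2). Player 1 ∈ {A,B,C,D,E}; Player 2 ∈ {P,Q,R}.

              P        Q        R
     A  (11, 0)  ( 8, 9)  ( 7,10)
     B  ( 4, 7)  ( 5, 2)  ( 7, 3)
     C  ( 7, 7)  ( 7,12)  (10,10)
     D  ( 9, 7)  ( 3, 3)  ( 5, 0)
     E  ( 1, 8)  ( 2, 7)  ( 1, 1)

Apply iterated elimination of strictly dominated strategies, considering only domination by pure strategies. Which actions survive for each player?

Survivors P1:{A,C} P2:{Q,R}

P1 drop B (C beats it: P:7>4 Q:7>5 R:10>7)
P1 drop D (A beats it: P:11>9 Q:8>3 R:7>5)
P1 drop E (A beats it: P:11>1 Q:8>2 R:7>1)
P2 drop P (Q beats it: A:9>0 C:12>7)
P1→{A,C} P2→{Q,R}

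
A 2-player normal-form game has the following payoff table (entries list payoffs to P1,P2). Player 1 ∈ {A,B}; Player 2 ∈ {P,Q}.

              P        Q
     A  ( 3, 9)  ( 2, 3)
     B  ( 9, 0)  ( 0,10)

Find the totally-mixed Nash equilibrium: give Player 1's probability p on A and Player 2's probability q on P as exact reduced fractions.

P1 indiff ⇒ q·3+(1-q)·2 = q·9+(1-q)·0 ⇒ q(-6) = (1-q)(-2) ⇒ q = 1/4
P2 indiff ⇒ p·9+(1-p)·0 = p·3+(1-p)·10 ⇒ p(6) = (1-p)(10) ⇒ p = 5/8

p=5/8, q=1/4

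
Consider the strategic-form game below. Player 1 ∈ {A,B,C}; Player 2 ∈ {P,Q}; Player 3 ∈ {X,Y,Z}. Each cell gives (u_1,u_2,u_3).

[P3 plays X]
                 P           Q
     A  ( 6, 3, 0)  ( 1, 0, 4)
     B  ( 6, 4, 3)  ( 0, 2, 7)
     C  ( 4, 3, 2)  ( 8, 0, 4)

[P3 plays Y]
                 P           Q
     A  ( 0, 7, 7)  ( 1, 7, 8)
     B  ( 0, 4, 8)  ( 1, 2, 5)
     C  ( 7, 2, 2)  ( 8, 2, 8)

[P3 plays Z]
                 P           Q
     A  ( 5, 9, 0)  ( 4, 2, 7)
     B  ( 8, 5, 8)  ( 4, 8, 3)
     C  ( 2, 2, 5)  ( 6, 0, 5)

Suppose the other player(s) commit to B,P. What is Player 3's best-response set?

u_3(X vs B,P) = 3
u_3(Y vs B,P) = 8
u_3(Z vs B,P) = 8
max payoff 8 at {Y,Z}

BR_3 = {Y,Z}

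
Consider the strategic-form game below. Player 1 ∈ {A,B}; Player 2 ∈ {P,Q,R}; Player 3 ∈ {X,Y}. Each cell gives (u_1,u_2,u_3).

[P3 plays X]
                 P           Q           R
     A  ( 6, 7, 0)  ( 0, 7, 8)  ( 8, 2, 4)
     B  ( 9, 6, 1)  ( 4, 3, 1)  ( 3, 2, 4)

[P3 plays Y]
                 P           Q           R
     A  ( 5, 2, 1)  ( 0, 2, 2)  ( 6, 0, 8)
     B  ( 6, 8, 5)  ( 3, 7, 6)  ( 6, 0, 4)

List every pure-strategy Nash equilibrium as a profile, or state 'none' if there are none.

NE set: (B,P,Y)

(A,P,X): not NE [P1→B gives 9>6; P3→Y gives 1>0]
(A,P,Y): not NE [P1→B gives 6>5]
(A,Q,X): not NE [P1→B gives 4>0]
(A,Q,Y): not NE [P1→B gives 3>0; P3→X gives 8>2]
(A,R,X): not NE [P2→Q gives 7>2; P3→Y gives 8>4]
(A,R,Y): not NE [P2→Q gives 2>0]
(B,P,X): not NE [P3→Y gives 5>1]
(B,P,Y): NE
(B,Q,X): not NE [P2→P gives 6>3; P3→Y gives 6>1]
(B,Q,Y): not NE [P2→P gives 8>7]
(B,R,X): not NE [P1→A gives 8>3; P2→P gives 6>2]
(B,R,Y): not NE [P2→P gives 8>0]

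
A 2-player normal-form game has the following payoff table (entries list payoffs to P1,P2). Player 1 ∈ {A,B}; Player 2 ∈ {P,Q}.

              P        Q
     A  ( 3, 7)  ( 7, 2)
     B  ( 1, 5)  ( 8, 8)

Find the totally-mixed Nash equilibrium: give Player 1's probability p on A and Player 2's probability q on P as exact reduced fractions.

P1 indiff ⇒ q·3+(1-q)·7 = q·1+(1-q)·8 ⇒ q(2) = (1-q)(1) ⇒ q = 1/3
P2 indiff ⇒ p·7+(1-p)·5 = p·2+(1-p)·8 ⇒ p(5) = (1-p)(3) ⇒ p = 3/8

(p,q) = (3/8, 1/3)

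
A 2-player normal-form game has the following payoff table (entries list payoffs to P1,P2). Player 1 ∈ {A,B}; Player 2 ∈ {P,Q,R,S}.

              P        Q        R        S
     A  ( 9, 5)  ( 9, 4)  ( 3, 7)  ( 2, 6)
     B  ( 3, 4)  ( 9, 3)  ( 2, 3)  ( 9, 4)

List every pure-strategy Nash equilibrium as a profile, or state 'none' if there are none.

(A,P): not NE [P2→R gives 7>5]
(A,Q): not NE [P2→R gives 7>4]
(A,R): NE
(A,S): not NE [P1→B gives 9>2; P2→R gives 7>6]
(B,P): not NE [P1→A gives 9>3]
(B,Q): not NE [P2→S gives 4>3]
(B,R): not NE [P1→A gives 3>2; P2→S gives 4>3]
(B,S): NE

NE set: (A,R), (B,S)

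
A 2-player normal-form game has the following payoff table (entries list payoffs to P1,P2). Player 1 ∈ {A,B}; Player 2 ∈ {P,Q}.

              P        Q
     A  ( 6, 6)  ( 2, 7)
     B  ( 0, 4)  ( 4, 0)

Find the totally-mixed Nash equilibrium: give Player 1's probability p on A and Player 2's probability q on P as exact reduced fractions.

P1 indiff ⇒ q·6+(1-q)·2 = q·0+(1-q)·4 ⇒ q(6) = (1-q)(2) ⇒ q = 1/4
P2 indiff ⇒ p·6+(1-p)·4 = p·7+(1-p)·0 ⇒ p(-1) = (1-p)(-4) ⇒ p = 4/5

(p,q) = (4/5, 1/4)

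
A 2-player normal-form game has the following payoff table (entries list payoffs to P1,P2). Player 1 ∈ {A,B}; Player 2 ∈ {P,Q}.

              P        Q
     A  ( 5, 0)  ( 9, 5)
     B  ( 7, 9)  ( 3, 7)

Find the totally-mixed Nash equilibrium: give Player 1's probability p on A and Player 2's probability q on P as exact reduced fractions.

P1 mixes 2/7 on A; P2 mixes 3/4 on P

P1 indiff ⇒ q·5+(1-q)·9 = q·7+(1-q)·3 ⇒ q(-2) = (1-q)(-6) ⇒ q = 3/4
P2 indiff ⇒ p·0+(1-p)·9 = p·5+(1-p)·7 ⇒ p(-5) = (1-p)(-2) ⇒ p = 2/7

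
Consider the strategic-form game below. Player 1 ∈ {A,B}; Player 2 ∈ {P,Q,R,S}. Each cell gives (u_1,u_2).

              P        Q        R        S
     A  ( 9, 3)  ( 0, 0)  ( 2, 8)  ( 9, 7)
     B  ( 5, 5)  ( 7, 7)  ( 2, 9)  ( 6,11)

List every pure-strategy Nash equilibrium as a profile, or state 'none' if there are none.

(A,P): not NE [P2→R gives 8>3]
(A,Q): not NE [P1→B gives 7>0; P2→R gives 8>0]
(A,R): NE
(A,S): not NE [P2→R gives 8>7]
(B,P): not NE [P1→A gives 9>5; P2→S gives 11>5]
(B,Q): not NE [P2→S gives 11>7]
(B,R): not NE [P2→S gives 11>9]
(B,S): not NE [P1→A gives 9>6]

Nash profiles: (A,R)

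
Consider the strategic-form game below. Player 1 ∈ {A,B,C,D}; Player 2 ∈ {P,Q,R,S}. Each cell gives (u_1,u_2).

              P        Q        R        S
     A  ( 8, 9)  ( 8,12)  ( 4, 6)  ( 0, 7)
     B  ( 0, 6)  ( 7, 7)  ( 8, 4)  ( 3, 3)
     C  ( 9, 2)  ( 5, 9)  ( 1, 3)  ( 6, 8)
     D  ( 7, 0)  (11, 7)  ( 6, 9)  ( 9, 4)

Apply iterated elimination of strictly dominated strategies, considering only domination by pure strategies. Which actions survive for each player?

Remaining: P1:{B,D} P2:{Q,R}

P2 drop P (Q beats it: A:12>9 B:7>6 C:9>2 D:7>0)
P1 drop A (D beats it: Q:11>8 R:6>4 S:9>0)
P1 drop C (D beats it: Q:11>5 R:6>1 S:9>6)
P2 drop S (Q beats it: B:7>3 D:7>4)
P1→{B,D} P2→{Q,R}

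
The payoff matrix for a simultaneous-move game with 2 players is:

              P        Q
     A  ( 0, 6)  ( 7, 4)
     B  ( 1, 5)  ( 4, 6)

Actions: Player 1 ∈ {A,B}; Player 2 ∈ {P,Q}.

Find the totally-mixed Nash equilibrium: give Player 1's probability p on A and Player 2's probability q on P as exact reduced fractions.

P1 indiff ⇒ q·0+(1-q)·7 = q·1+(1-q)·4 ⇒ q(-1) = (1-q)(-3) ⇒ q = 3/4
P2 indiff ⇒ p·6+(1-p)·5 = p·4+(1-p)·6 ⇒ p(2) = (1-p)(1) ⇒ p = 1/3

(p,q) = (1/3, 3/4)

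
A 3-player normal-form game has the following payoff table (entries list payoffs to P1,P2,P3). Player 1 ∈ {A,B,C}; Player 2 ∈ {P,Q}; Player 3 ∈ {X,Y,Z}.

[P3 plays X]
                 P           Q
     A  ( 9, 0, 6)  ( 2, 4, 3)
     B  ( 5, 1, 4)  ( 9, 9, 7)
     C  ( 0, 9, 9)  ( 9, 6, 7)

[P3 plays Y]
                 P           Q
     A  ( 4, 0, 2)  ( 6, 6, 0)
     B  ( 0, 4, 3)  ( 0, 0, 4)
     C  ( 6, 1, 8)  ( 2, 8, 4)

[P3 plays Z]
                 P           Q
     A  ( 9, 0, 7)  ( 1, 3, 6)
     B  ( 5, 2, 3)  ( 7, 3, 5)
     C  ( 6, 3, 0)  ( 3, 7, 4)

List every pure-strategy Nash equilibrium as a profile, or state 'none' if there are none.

(A,P,X): not NE [P2→Q gives 4>0; P3→Z gives 7>6]
(A,P,Y): not NE [P1→C gives 6>4; P2→Q gives 6>0; P3→Z gives 7>2]
(A,P,Z): not NE [P2→Q gives 3>0]
(A,Q,X): not NE [P1→C gives 9>2; P3→Z gives 6>3]
(A,Q,Y): not NE [P3→Z gives 6>0]
(A,Q,Z): not NE [P1→B gives 7>1]
(B,P,X): not NE [P1→A gives 9>5; P2→Q gives 9>1]
(B,P,Y): not NE [P1→C gives 6>0; P3→X gives 4>3]
(B,P,Z): not NE [P1→A gives 9>5; P2→Q gives 3>2; P3→X gives 4>3]
(B,Q,X): NE
(B,Q,Y): not NE [P1→A gives 6>0; P2→P gives 4>0; P3→X gives 7>4]
(B,Q,Z): not NE [P3→X gives 7>5]
(C,P,X): not NE [P1→A gives 9>0]
(C,P,Y): not NE [P2→Q gives 8>1; P3→X gives 9>8]
(C,P,Z): not NE [P1→A gives 9>6; P2→Q gives 7>3; P3→X gives 9>0]
(C,Q,X): not NE [P2→P gives 9>6]
(C,Q,Y): not NE [P1→A gives 6>2; P3→X gives 7>4]
(C,Q,Z): not NE [P1→B gives 7>3; P3→X gives 7>4]

NE set: (B,Q,X)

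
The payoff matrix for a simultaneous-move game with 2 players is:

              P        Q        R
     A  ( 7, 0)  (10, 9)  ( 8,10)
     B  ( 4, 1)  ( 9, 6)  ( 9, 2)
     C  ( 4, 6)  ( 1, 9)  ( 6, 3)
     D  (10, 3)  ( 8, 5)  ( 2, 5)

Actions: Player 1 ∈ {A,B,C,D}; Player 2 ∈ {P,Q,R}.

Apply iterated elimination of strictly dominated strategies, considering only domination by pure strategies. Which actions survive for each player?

Survivors P1:{A,B} P2:{Q,R}

P1 drop C (A beats it: P:7>4 Q:10>1 R:8>6)
P2 drop P (Q beats it: A:9>0 B:6>1 D:5>3)
P1 drop D (A beats it: Q:10>8 R:8>2)
P1→{A,B} P2→{Q,R}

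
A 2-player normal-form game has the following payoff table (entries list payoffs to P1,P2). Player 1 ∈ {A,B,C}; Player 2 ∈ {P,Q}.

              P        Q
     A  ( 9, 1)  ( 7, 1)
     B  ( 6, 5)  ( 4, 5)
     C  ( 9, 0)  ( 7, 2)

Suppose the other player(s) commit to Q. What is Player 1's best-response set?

u_1(A vs Q) = 7
u_1(B vs Q) = 4
u_1(C vs Q) = 7
max payoff 7 at {A,C}

argmax u_1 = {A,C}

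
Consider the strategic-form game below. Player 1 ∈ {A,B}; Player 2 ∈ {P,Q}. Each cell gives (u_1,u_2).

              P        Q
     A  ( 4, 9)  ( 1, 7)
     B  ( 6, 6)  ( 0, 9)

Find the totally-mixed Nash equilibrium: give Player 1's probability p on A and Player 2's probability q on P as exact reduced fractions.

P1 indiff ⇒ q·4+(1-q)·1 = q·6+(1-q)·0 ⇒ q(-2) = (1-q)(-1) ⇒ q = 1/3
P2 indiff ⇒ p·9+(1-p)·6 = p·7+(1-p)·9 ⇒ p(2) = (1-p)(3) ⇒ p = 3/5

(p,q) = (3/5, 1/3)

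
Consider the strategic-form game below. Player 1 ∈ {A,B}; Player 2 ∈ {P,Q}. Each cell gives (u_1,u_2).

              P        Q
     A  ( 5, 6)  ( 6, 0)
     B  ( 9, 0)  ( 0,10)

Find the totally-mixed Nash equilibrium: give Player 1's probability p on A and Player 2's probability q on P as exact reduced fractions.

p=5/8, q=3/5

P1 indiff ⇒ q·5+(1-q)·6 = q·9+(1-q)·0 ⇒ q(-4) = (1-q)(-6) ⇒ q = 3/5
P2 indiff ⇒ p·6+(1-p)·0 = p·0+(1-p)·10 ⇒ p(6) = (1-p)(10) ⇒ p = 5/8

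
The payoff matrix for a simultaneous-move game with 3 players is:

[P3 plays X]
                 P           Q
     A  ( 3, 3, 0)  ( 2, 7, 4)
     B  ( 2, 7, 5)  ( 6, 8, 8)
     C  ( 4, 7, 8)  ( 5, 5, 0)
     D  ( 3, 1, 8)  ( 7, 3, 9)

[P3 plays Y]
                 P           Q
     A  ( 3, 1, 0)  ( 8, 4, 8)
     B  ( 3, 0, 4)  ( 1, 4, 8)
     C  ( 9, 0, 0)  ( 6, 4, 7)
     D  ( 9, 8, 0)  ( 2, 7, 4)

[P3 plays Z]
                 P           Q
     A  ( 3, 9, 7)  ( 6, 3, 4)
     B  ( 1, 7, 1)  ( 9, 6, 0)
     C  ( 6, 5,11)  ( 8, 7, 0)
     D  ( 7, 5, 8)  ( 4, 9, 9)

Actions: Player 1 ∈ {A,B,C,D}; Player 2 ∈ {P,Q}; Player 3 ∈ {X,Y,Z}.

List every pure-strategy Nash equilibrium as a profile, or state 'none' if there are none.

(A,P,X): not NE [P1→C gives 4>3; P2→Q gives 7>3; P3→Z gives 7>0]
(A,P,Y): not NE [P1→D gives 9>3; P2→Q gives 4>1; P3→Z gives 7>0]
(A,P,Z): not NE [P1→D gives 7>3]
(A,Q,X): not NE [P1→D gives 7>2; P3→Y gives 8>4]
(A,Q,Y): NE
(A,Q,Z): not NE [P1→B gives 9>6; P2→P gives 9>3; P3→Y gives 8>4]
(B,P,X): not NE [P1→C gives 4>2; P2→Q gives 8>7]
(B,P,Y): not NE [P1→D gives 9>3; P2→Q gives 4>0; P3→X gives 5>4]
(B,P,Z): not NE [P1→D gives 7>1; P3→X gives 5>1]
(B,Q,X): not NE [P1→D gives 7>6]
(B,Q,Y): not NE [P1→A gives 8>1]
(B,Q,Z): not NE [P2→P gives 7>6; P3→Y gives 8>0]
(C,P,X): not NE [P3→Z gives 11>8]
(C,P,Y): not NE [P2→Q gives 4>0; P3→Z gives 11>0]
(C,P,Z): not NE [P1→D gives 7>6; P2→Q gives 7>5]
(C,Q,X): not NE [P1→D gives 7>5; P2→P gives 7>5; P3→Y gives 7>0]
(C,Q,Y): not NE [P1→A gives 8>6]
(C,Q,Z): not NE [P1→B gives 9>8; P3→Y gives 7>0]
(D,P,X): not NE [P1→C gives 4>3; P2→Q gives 3>1]
(D,P,Y): not NE [P3→Z gives 8>0]
(D,P,Z): not NE [P2→Q gives 9>5]
(D,Q,X): NE
(D,Q,Y): not NE [P1→A gives 8>2; P2→P gives 8>7; P3→Z gives 9>4]
(D,Q,Z): not NE [P1→B gives 9>4]

Nash profiles: (A,Q,Y), (D,Q,X)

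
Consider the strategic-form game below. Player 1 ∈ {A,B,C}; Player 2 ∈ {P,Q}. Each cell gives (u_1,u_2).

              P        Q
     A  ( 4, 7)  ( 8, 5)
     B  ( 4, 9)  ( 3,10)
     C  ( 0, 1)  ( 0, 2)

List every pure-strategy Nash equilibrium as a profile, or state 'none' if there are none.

Nash profiles: (A,P)

(A,P): NE
(A,Q): not NE [P2→P gives 7>5]
(B,P): not NE [P2→Q gives 10>9]
(B,Q): not NE [P1→A gives 8>3]
(C,P): not NE [P1→B gives 4>0; P2→Q gives 2>1]
(C,Q): not NE [P1→A gives 8>0]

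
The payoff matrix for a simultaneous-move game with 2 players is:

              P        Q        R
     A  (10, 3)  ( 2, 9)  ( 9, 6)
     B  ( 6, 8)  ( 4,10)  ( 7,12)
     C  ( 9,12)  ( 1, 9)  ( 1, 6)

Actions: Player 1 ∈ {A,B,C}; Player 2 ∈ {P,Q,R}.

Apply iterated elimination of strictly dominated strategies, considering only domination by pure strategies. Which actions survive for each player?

P1 drop C (A beats it: P:10>9 Q:2>1 R:9>1)
P2 drop P (Q beats it: A:9>3 B:10>8)
P1→{A,B} P2→{Q,R}

IESDS → P1:{A,B} P2:{Q,R}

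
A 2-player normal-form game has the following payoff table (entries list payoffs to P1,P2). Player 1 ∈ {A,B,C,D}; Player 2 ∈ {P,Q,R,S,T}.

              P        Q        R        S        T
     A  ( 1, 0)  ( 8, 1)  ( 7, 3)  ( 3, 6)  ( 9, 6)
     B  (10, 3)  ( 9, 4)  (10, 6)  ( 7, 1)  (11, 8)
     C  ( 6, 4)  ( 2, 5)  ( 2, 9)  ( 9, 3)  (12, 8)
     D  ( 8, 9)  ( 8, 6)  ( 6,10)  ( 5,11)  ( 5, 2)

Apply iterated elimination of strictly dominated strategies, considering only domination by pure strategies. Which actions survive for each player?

Remaining: P1:{B,C} P2:{R,T}

P1 drop A (B beats it: P:10>1 Q:9>8 R:10>7 S:7>3 T:11>9)
P1 drop D (B beats it: P:10>8 Q:9>8 R:10>6 S:7>5 T:11>5)
P2 drop P (Q beats it: B:4>3 C:5>4)
P2 drop Q (R beats it: B:6>4 C:9>5)
P2 drop S (R beats it: B:6>1 C:9>3)
P1→{B,C} P2→{R,T}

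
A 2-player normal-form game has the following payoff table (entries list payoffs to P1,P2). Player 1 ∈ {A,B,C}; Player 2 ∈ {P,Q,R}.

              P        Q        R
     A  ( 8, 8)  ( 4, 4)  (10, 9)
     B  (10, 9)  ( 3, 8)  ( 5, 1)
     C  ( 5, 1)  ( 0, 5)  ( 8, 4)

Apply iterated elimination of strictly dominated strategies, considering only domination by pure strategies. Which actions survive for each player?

Remaining: P1:{A,B} P2:{P,R}

P1 drop C (A beats it: P:8>5 Q:4>0 R:10>8)
P2 drop Q (P beats it: A:8>4 B:9>8)
P1→{A,B} P2→{P,R}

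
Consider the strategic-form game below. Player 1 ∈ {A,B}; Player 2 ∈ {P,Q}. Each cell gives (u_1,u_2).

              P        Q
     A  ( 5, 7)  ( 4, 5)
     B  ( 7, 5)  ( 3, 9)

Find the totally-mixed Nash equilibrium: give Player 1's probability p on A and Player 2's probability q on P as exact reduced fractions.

P1 indiff ⇒ q·5+(1-q)·4 = q·7+(1-q)·3 ⇒ q(-2) = (1-q)(-1) ⇒ q = 1/3
P2 indiff ⇒ p·7+(1-p)·5 = p·5+(1-p)·9 ⇒ p(2) = (1-p)(4) ⇒ p = 2/3

P1 mixes 2/3 on A; P2 mixes 1/3 on P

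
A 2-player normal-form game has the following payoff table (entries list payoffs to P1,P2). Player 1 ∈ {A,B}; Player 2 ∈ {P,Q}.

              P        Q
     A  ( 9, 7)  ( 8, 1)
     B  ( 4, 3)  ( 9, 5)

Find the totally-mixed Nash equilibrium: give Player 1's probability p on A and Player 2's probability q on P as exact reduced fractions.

(p,q) = (1/4, 1/6)

P1 indiff ⇒ q·9+(1-q)·8 = q·4+(1-q)·9 ⇒ q(5) = (1-q)(1) ⇒ q = 1/6
P2 indiff ⇒ p·7+(1-p)·3 = p·1+(1-p)·5 ⇒ p(6) = (1-p)(2) ⇒ p = 1/4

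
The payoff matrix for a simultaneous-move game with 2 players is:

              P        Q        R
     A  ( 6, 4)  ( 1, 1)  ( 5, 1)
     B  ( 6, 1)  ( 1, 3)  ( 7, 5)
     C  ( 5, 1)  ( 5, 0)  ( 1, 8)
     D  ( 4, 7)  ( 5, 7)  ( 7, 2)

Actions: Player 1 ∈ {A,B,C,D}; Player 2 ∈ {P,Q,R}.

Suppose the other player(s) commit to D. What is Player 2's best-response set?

u_2(P vs D) = 7
u_2(Q vs D) = 7
u_2(R vs D) = 2
max payoff 7 at {P,Q}

BR_2 = {P,Q}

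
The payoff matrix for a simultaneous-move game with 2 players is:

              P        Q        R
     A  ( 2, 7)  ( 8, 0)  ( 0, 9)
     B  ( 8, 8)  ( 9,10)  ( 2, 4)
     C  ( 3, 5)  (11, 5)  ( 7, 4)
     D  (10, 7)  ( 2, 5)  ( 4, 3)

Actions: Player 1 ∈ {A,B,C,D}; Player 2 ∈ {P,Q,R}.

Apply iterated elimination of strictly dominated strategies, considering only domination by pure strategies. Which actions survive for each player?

P1 drop A (B beats it: P:8>2 Q:9>8 R:2>0)
P2 drop R (P beats it: B:8>4 C:5>4 D:7>3)
P1→{B,C,D} P2→{P,Q}

Remaining: P1:{B,C,D} P2:{P,Q}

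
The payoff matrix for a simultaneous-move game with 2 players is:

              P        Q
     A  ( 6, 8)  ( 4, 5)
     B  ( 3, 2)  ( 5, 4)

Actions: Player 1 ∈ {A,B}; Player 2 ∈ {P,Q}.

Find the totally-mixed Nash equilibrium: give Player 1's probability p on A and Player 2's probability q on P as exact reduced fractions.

P1 indiff ⇒ q·6+(1-q)·4 = q·3+(1-q)·5 ⇒ q(3) = (1-q)(1) ⇒ q = 1/4
P2 indiff ⇒ p·8+(1-p)·2 = p·5+(1-p)·4 ⇒ p(3) = (1-p)(2) ⇒ p = 2/5

P1 mixes 2/5 on A; P2 mixes 1/4 on P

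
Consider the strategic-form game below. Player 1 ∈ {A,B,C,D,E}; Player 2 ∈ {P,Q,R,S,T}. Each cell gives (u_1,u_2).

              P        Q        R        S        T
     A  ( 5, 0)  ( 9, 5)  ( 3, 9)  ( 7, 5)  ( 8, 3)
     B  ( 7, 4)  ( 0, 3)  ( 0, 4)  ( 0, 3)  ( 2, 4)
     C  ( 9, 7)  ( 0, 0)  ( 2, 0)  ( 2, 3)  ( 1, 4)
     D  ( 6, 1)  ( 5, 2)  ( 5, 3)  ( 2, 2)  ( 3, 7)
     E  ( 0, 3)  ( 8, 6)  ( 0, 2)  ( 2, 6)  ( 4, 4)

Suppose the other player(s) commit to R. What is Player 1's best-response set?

u_1(A vs R) = 3
u_1(B vs R) = 0
u_1(C vs R) = 2
u_1(D vs R) = 5
u_1(E vs R) = 0
max payoff 5 at {D}

BR_1 = {D}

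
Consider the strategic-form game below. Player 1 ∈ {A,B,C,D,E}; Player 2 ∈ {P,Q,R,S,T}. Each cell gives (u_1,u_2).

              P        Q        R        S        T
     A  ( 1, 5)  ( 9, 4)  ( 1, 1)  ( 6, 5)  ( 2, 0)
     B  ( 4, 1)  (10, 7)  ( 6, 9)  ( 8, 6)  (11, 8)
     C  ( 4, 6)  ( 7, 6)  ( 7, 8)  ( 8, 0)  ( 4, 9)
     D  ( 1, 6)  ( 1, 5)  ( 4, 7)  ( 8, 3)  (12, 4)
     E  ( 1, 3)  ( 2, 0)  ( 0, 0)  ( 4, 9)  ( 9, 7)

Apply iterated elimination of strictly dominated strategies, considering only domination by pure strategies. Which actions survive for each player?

P1 drop A (B beats it: P:4>1 Q:10>9 R:6>1 S:8>6 T:11>2)
P1 drop E (B beats it: P:4>1 Q:10>2 R:6>0 S:8>4 T:11>9)
P2 drop P (R beats it: B:9>1 C:8>6 D:7>6)
P2 drop Q (R beats it: B:9>7 C:8>6 D:7>5)
P2 drop S (R beats it: B:9>6 C:8>0 D:7>3)
P1→{B,C,D} P2→{R,T}

Survivors P1:{B,C,D} P2:{R,T}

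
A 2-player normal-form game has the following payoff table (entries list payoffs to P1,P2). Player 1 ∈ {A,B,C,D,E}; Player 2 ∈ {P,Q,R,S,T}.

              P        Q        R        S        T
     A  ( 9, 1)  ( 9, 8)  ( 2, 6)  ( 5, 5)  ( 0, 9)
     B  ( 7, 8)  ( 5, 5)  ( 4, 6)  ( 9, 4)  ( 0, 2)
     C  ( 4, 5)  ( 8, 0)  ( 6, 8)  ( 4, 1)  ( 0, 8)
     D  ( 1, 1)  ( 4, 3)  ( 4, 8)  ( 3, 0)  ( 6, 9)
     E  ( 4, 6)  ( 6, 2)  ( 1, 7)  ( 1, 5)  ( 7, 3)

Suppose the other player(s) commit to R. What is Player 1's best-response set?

BR_1 = {C}

u_1(A vs R) = 2
u_1(B vs R) = 4
u_1(C vs R) = 6
u_1(D vs R) = 4
u_1(E vs R) = 1
max payoff 6 at {C}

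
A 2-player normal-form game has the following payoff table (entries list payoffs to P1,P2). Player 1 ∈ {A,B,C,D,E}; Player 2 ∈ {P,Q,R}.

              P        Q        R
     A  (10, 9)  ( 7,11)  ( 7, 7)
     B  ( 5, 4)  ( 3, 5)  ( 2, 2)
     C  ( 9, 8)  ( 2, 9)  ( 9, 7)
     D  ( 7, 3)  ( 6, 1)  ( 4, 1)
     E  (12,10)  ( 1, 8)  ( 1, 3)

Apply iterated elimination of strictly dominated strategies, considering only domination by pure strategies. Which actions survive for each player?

IESDS → P1:{A,E} P2:{P,Q}

P1 drop B (A beats it: P:10>5 Q:7>3 R:7>2)
P1 drop D (A beats it: P:10>7 Q:7>6 R:7>4)
P2 drop R (P beats it: A:9>7 C:8>7 E:10>3)
P1 drop C (A beats it: P:10>9 Q:7>2)
P1→{A,E} P2→{P,Q}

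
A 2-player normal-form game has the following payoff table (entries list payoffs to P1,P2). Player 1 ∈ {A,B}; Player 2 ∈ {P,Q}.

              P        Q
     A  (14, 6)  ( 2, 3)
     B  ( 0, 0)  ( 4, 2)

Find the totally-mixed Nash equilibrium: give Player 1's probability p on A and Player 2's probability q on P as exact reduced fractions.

P1 indiff ⇒ q·14+(1-q)·2 = q·0+(1-q)·4 ⇒ q(14) = (1-q)(2) ⇒ q = 1/8
P2 indiff ⇒ p·6+(1-p)·0 = p·3+(1-p)·2 ⇒ p(3) = (1-p)(2) ⇒ p = 2/5

p=2/5, q=1/8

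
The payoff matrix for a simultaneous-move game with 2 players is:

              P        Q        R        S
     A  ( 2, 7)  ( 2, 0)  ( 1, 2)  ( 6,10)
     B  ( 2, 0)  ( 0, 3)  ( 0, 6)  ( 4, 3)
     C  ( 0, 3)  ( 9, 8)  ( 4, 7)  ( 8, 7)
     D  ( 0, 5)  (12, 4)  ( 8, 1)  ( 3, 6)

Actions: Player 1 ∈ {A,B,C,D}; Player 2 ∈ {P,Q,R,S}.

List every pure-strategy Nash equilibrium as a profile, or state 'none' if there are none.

No pure NE.

(A,P): not NE [P2→S gives 10>7]
(A,Q): not NE [P1→D gives 12>2; P2→S gives 10>0]
(A,R): not NE [P1→D gives 8>1; P2→S gives 10>2]
(A,S): not NE [P1→C gives 8>6]
(B,P): not NE [P2→R gives 6>0]
(B,Q): not NE [P1→D gives 12>0; P2→R gives 6>3]
(B,R): not NE [P1→D gives 8>0]
(B,S): not NE [P1→C gives 8>4; P2→R gives 6>3]
(C,P): not NE [P1→B gives 2>0; P2→Q gives 8>3]
(C,Q): not NE [P1→D gives 12>9]
(C,R): not NE [P1→D gives 8>4; P2→Q gives 8>7]
(C,S): not NE [P2→Q gives 8>7]
(D,P): not NE [P1→B gives 2>0; P2→S gives 6>5]
(D,Q): not NE [P2→S gives 6>4]
(D,R): not NE [P2→S gives 6>1]
(D,S): not NE [P1→C gives 8>3]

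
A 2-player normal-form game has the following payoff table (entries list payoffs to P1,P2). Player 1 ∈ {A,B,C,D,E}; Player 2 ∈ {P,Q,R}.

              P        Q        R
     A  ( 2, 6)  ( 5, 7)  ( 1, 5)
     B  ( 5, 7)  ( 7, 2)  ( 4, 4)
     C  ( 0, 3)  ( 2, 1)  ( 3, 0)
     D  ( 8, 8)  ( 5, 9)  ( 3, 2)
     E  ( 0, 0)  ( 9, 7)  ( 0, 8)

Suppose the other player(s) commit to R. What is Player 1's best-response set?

u_1(A vs R) = 1
u_1(B vs R) = 4
u_1(C vs R) = 3
u_1(D vs R) = 3
u_1(E vs R) = 0
max payoff 4 at {B}

BR_1 = {B}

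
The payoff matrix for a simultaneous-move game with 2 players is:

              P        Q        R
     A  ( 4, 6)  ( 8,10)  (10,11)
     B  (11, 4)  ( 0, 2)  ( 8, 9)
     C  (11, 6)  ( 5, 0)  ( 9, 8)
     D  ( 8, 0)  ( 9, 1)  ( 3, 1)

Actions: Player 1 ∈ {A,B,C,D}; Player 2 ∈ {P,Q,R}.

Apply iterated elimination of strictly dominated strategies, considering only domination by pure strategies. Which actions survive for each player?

P2 drop P (R beats it: A:11>6 B:9>4 C:8>6 D:1>0)
P1 drop B (A beats it: Q:8>0 R:10>8)
P1 drop C (A beats it: Q:8>5 R:10>9)
P1→{A,D} P2→{Q,R}

Remaining: P1:{A,D} P2:{Q,R}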